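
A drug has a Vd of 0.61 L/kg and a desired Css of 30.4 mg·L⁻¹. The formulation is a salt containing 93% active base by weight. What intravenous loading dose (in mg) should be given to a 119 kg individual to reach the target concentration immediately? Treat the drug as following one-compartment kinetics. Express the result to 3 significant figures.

Vd = 0.61 L/kg × 119 kg = 72.59 L
LD = Vd × C / S = 72.59 × 30.40 / 0.93 = 2373 mg

2370 mg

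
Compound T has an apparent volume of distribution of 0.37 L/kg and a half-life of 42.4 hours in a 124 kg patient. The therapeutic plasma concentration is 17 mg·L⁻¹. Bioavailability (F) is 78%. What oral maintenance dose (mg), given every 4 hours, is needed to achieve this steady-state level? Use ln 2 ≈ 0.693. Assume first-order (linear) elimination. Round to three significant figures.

Total Vd = 0.37 × 124 = 45.88 L
k = 0.693/42.4 = 0.01634 h⁻¹, so CL = k·Vd = 0.01634 × 45.88 = 0.7497 L/h
D = CL × Css × τ / F = 0.7497 × 17 × 4 / 0.78 = 65.36 mg

65.4 mg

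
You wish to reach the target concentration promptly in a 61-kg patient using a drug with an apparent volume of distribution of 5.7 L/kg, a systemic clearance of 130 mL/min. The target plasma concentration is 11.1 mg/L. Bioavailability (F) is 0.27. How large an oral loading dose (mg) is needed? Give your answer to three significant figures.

14300 mg

Total Vd = 5.7 × 61 = 347.7 L
LD is governed by Vd — clearance does not enter the loading-dose calculation.
LD = Vd × C / F = 347.7 × 11.10 / 0.27 = 14290 mg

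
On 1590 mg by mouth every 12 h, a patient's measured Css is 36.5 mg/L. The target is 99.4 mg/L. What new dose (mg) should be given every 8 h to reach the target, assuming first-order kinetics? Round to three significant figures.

2890 mg

With linear kinetics, Css is proportional to dose rate (D/τ) at fixed clearance.
D₂ = D₁ × (Css,target / Css,current) × (τ₂/τ₁) = 1590 × (99.4/36.5) × (8/12) = 2887 mg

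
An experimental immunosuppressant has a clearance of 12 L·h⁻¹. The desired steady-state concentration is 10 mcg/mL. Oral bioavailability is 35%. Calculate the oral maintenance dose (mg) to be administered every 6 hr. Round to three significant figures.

2060 mg

D = CL × Css × τ / F = 12.00 × 10 × 6 / 0.35 = 2057 mg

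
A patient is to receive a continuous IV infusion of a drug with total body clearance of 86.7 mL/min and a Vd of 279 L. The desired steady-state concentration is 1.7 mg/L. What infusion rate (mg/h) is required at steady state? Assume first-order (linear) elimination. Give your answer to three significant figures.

CL = 86.7 mL/min = 86.7 × 0.06 = 5.202 L/h
Infusion rate = CL · Css = 5.202 L/h × 1.7 mg/L = 8.843 mg/h

8.84 mg/h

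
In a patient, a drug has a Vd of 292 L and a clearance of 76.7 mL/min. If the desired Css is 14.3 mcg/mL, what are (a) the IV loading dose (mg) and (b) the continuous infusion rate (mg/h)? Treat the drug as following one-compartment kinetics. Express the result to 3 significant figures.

(a) 4180 mg; (b) 65.8 mg/h

Loading: fill Vd to C_target → 292.0 L × 14.3 mg/L = 4176 mg
CL = 76.7 mL/min × 60/1000 = 4.602 L/h
Infusion rate = 4.602 L/h × 14.3 mg/L = 65.81 mg/h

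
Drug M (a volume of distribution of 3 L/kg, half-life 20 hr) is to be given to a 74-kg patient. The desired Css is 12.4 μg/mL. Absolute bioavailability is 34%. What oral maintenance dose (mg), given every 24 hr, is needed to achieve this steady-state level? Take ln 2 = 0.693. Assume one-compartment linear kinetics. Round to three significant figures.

Vd(total) = 74 kg × 3 L/kg = 222.0 L
CL = 0.693 × Vd / t½ = 0.693 × 222.0 / 20 = 7.692 L/h
D = CL × Css × τ / F = 7.692 × 12.4 × 24 / 0.34 = 6733 mg

6730 mg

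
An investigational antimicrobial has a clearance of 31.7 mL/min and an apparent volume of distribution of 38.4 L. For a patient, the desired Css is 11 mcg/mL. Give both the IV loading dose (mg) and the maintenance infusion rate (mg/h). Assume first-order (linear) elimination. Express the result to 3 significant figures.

(a) 422 mg; (b) 20.9 mg/h

Loading: fill Vd to C_target → 38.40 L × 11 mg/L = 422.4 mg
Convert clearance: 31.7 mL/min × 60 min/h ÷ 1000 mL/L = 1.902 L/h
Maintenance infusion rate = CL × Css = 1.902 × 11 = 20.92 mg/h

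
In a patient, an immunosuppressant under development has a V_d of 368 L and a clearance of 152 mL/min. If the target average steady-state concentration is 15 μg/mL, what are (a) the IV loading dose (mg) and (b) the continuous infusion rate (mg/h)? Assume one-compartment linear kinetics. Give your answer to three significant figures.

(a) 5520 mg; (b) 137 mg/h

LD = Vd · C_target = 368.0 × 15 = 5520 mg
Convert clearance: 152 mL/min × 60 min/h ÷ 1000 mL/L = 9.120 L/h
Maintenance infusion rate = CL × Css = 9.120 × 15 = 136.8 mg/h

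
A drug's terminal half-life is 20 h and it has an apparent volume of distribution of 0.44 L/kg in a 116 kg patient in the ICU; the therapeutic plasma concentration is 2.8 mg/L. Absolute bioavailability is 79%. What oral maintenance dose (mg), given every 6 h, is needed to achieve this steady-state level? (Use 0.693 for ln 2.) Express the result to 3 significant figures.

37.6 mg

Total Vd = 0.44 × 116 = 51.04 L
CL = 0.693 × Vd / t½ = 0.693 × 51.04 / 20 = 1.769 L/h
D = CL × Css × τ / F = 1.769 × 2.8 × 6 / 0.79 = 37.62 mg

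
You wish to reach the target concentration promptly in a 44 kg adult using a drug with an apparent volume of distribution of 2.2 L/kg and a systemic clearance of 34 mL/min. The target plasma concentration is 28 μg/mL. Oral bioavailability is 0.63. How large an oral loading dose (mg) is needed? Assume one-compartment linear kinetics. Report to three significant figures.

Total Vd = 2.2 × 44 = 96.80 L
The loading dose fills Vd to the target concentration; clearance is irrelevant here.
LD = Vd × C / F = 96.80 × 28.00 / 0.63 = 4302 mg

4300 mg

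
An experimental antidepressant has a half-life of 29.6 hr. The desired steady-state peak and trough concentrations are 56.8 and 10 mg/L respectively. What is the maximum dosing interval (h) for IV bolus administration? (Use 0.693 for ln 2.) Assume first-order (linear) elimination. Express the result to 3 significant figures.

k = 0.693 / t½ = 0.693 / 29.6 = 0.02341 h⁻¹
Between IV bolus doses, concentration decays as C = C₀·e^(−kτ), so C_peak/C_trough = e^(kτ).
τ_max = ln(C_peak/C_trough) / k = ln(56.8/10) / 0.02341 = 1.737 / 0.02341 = 74.20 h

74.2 h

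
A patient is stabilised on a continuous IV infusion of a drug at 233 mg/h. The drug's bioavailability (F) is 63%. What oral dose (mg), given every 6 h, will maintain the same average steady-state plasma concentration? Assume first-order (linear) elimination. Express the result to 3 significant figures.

To maintain the same Css, the systemic dosing rate must be unchanged: F·D/τ = infusion rate.
D = rate × τ / F = 233 × 6 / 0.63 = 2219 mg

2220 mg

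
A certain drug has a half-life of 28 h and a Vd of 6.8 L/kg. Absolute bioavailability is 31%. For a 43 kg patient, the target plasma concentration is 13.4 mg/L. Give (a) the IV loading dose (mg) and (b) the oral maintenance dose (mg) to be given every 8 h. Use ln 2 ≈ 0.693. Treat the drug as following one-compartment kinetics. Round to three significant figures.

(a) 3920 mg; (b) 2500 mg

Vd = 6.8 L/kg × 43 kg = 292.4 L
LD = Vd × C = 292.4 × 13.4 = 3918 mg
CL = 0.693 × Vd / t½ = 0.693 × 292.4 / 28 = 7.237 L/h
D = CL × Css × τ / F = 7.237 × 13.4 × 8 / 0.31 = 2503 mg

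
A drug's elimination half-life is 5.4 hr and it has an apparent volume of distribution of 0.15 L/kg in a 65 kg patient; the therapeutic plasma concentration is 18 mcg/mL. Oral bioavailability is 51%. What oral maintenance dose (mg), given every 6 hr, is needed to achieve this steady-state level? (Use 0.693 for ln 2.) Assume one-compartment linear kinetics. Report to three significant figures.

Total Vd = 0.15 × 65 = 9.750 L
k = 0.693/5.4 = 0.1283 h⁻¹, so CL = k·Vd = 0.1283 × 9.750 = 1.251 L/h
D = CL × Css × τ / F = 1.251 × 18 × 6 / 0.51 = 264.9 mg

265 mg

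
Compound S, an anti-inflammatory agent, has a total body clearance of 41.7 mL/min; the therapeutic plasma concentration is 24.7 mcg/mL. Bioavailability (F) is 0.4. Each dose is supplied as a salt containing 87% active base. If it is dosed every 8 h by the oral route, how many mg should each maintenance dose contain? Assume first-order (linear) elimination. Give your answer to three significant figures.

1420 mg

Convert clearance: 41.7 mL/min × 60 min/h ÷ 1000 mL/L = 2.502 L/h
D = CL × Css × τ / F / S = 2.502 × 24.7 × 8 / 0.4 / 0.87 = 1421 mg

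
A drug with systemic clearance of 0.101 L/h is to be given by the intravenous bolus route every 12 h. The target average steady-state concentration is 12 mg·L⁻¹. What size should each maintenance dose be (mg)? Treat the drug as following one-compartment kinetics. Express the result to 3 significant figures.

D = CL × Css × τ = 0.1010 × 12 × 12 = 14.54 mg

14.5 mg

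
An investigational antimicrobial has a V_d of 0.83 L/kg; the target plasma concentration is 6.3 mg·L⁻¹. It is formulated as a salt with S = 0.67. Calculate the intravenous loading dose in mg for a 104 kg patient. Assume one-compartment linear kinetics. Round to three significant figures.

812 mg

Total Vd = 0.83 × 104 = 86.32 L
The loading dose fills Vd to the target concentration.
LD = Vd × C / S = 86.32 × 6.300 / 0.67 = 811.7 mg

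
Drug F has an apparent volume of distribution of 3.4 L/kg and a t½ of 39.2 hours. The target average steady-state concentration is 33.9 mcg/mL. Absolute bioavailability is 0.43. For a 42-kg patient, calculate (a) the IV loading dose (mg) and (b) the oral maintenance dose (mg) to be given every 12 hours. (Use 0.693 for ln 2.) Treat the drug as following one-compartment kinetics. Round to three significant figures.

(a) 4840 mg; (b) 2390 mg

Total Vd = 3.4 × 42 = 142.8 L
LD = Vd × C = 142.8 × 33.9 = 4841 mg
CL = 0.693 × Vd / t½ = 0.693 × 142.8 / 39.2 = 2.525 L/h
D = CL × Css × τ / F = 2.525 × 33.9 × 12 / 0.43 = 2389 mg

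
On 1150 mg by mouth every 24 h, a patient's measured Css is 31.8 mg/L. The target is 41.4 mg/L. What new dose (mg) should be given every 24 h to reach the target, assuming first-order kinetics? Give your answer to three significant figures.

For first-order elimination, Css ∝ F·D/(CL·τ); F and CL are unchanged, so Css ∝ D/τ.
D₂ = D₁ × (Css,target / Css,current) = 1150 × 41.4/31.8 = 1497 mg

1500 mg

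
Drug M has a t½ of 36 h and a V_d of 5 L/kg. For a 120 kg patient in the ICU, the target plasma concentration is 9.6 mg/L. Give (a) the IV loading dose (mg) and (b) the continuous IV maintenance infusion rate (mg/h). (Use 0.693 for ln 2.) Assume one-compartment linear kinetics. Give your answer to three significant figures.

(a) 5760 mg; (b) 111 mg/h

Total Vd = 5 × 120 = 600.0 L
LD = Vd × C = 600.0 × 9.6 = 5760 mg
CL = 0.693 × Vd / t½ = 0.693 × 600.0 / 36 = 11.55 L/h
Infusion rate = CL × Css = 11.55 × 9.6 = 110.9 mg/h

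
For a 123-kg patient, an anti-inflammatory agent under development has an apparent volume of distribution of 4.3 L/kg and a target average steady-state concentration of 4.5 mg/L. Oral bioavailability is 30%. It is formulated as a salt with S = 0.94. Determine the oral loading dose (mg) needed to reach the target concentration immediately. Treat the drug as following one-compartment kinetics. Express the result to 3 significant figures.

Vd = 4.3 L/kg × 123 kg = 528.9 L
LD = Vd × C / F / S = 528.9 × 4.500 / 0.3 / 0.94 = 8440 mg

8440 mg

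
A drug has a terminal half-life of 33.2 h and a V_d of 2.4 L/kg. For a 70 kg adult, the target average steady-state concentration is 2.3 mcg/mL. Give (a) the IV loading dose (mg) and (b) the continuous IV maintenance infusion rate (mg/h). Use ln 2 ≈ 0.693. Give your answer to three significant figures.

Total Vd = 2.4 × 70 = 168.0 L
LD = Vd × C = 168.0 × 2.3 = 386.4 mg
CL = 0.693 × Vd / t½ = 0.693 × 168.0 / 33.2 = 3.507 L/h
Infusion rate = CL × Css = 3.507 × 2.3 = 8.066 mg/h

(a) 386 mg; (b) 8.07 mg/h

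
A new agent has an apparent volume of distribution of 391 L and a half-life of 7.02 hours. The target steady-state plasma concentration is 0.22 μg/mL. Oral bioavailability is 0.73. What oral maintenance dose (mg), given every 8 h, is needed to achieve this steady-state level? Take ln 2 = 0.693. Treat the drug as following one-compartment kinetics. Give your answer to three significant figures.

CL = ln 2 · Vd / t½ = 0.693 × 391.0 / 7.02 = 38.60 L/h
D = CL × Css × τ / F = 38.60 × 0.22 × 8 / 0.73 = 93.06 mg

93.1 mg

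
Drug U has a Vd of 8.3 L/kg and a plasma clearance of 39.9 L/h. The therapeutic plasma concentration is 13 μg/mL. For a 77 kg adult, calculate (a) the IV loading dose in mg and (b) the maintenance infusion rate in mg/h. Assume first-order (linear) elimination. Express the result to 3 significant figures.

Vd = 8.3 L/kg × 77 kg = 639.1 L
LD = Vd · C_target = 639.1 × 13 = 8308 mg
Maintenance: replace elimination → rate = CL × Css = 39.90 × 13 = 518.7 mg/h

(a) 8310 mg; (b) 519 mg/h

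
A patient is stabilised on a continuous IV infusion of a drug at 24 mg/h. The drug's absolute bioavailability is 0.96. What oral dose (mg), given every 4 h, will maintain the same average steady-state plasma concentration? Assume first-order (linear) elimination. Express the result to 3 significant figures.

To maintain the same Css, the systemic dosing rate must be unchanged: F·D/τ = infusion rate.
D = rate × τ / F = 24 × 4 / 0.96 = 100.0 mg

100 mg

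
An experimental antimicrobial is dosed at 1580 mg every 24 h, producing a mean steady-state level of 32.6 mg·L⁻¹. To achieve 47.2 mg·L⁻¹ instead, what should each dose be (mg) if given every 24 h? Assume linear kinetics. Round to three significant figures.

2290 mg

For first-order elimination, Css ∝ F·D/(CL·τ); F and CL are unchanged, so Css ∝ D/τ.
D₂ = D₁ × (Css,target / Css,current) = 1580 × 47.2/32.6 = 2288 mg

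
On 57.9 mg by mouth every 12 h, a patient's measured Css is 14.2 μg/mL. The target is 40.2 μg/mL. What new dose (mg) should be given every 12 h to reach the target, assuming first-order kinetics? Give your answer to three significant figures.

For first-order elimination, Css ∝ F·D/(CL·τ); F and CL are unchanged, so Css ∝ D/τ.
D₂ = D₁ × (Css,target / Css,current) = 57.9 × 40.2/14.2 = 163.9 mg

164 mg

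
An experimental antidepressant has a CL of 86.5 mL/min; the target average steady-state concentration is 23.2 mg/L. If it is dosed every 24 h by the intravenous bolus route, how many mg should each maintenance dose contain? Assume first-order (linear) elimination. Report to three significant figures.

CL = 86.5 mL/min × 60/1000 = 5.190 L/h
At steady state, dose per interval replaces the amount cleared in that interval: D/τ = CL·Css.
D = CL × Css × τ = 5.190 × 23.2 × 24 = 2890 mg

2890 mg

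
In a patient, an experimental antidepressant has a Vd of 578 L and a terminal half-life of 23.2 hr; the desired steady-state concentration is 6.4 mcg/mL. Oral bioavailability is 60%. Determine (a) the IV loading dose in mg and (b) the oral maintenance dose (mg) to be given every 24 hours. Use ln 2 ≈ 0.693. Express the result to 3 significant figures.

(a) 3700 mg; (b) 4420 mg

LD = Vd × C = 578.0 × 6.4 = 3699 mg
CL = 0.693 × Vd / t½ = 0.693 × 578.0 / 23.2 = 17.27 L/h
D = CL × Css × τ / F = 17.27 × 6.4 × 24 / 0.6 = 4421 mg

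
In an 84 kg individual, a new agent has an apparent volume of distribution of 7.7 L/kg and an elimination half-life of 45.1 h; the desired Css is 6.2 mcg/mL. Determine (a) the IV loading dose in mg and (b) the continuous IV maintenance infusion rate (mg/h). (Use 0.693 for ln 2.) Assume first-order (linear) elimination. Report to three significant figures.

Vd(total) = 84 kg × 7.7 L/kg = 646.8 L
LD = Vd × C = 646.8 × 6.2 = 4010 mg
CL = 0.693 × Vd / t½ = 0.693 × 646.8 / 45.1 = 9.939 L/h
Infusion rate = CL × Css = 9.939 × 6.2 = 61.62 mg/h

(a) 4010 mg; (b) 61.6 mg/h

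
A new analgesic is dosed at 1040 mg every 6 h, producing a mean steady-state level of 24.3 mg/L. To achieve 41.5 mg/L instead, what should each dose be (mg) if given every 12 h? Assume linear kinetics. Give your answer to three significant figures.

For first-order elimination, Css ∝ F·D/(CL·τ); F and CL are unchanged, so Css ∝ D/τ.
D₂ = D₁ × (Css,target / Css,current) × (τ₂/τ₁) = 1040 × (41.5/24.3) × (12/6) = 3552 mg

3550 mg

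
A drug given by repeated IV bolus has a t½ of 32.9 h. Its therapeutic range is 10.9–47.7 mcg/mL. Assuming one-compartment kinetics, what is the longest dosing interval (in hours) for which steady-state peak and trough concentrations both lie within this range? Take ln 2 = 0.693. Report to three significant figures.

70.1 h

k = 0.693 / t½ = 0.693 / 32.9 = 0.02106 h⁻¹
Between IV bolus doses, concentration decays as C = C₀·e^(−kτ), so C_peak/C_trough = e^(kτ).
τ_max = ln(C_peak/C_trough) / k = ln(47.7/10.9) / 0.02106 = 1.476 / 0.02106 = 70.09 h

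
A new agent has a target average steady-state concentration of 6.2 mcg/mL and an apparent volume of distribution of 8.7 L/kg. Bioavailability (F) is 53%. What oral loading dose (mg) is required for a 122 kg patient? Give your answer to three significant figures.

12400 mg

Vd(total) = 122 kg × 8.7 L/kg = 1061 L
LD = Vd × C / F = 1061 × 6.200 / 0.53 = 12410 mg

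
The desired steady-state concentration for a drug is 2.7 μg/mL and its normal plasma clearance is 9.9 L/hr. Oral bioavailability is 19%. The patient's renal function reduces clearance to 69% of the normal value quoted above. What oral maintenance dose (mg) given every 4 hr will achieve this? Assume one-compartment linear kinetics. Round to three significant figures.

Patient clearance = 0.69 × 9.900 = 6.831 L/h
D = CL × Css × τ / F = 6.831 × 2.7 × 4 / 0.19 = 388.3 mg

388 mg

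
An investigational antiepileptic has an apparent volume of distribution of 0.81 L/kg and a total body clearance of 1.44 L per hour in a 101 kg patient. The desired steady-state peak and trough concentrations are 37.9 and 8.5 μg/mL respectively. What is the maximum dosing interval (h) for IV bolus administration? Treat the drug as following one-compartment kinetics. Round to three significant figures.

84.9 h

Vd(total) = 101 kg × 0.81 L/kg = 81.81 L
k = CL / Vd = 1.440 / 81.81 = 0.01760 h⁻¹
Between IV bolus doses, concentration decays as C = C₀·e^(−kτ), so C_peak/C_trough = e^(kτ).
τ_max = ln(C_peak/C_trough) / k = ln(37.9/8.5) / 0.01760 = 1.495 / 0.01760 = 84.94 h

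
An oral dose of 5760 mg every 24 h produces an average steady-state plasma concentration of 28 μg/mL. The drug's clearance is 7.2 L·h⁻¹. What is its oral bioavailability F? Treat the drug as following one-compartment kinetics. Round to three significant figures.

0.840

F·D/τ = CL·Css at steady state → F = CL·Css·τ / D.
F = 7.2 × 28 × 24 / 5760 = 0.840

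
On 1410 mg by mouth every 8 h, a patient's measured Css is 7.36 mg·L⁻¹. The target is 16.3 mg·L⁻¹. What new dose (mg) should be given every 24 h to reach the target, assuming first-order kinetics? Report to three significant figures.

9370 mg

With linear kinetics, Css is proportional to dose rate (D/τ) at fixed clearance.
D₂ = D₁ × (Css,target / Css,current) × (τ₂/τ₁) = 1410 × (16.3/7.36) × (24/8) = 9368 mg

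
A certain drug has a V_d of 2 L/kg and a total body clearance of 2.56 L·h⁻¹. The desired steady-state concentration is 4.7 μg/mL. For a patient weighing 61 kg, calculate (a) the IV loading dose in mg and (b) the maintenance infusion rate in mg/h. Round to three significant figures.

Vd(total) = 61 kg × 2 L/kg = 122.0 L
Loading dose = Vd × C = 122.0 × 4.7 = 573.4 mg
Infusion rate = 2.560 L/h × 4.7 mg/L = 12.03 mg/h

(a) 573 mg; (b) 12.0 mg/h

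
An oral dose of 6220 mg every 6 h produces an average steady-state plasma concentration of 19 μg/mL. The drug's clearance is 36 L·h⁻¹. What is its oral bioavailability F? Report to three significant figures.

0.660

F·D/τ = CL·Css at steady state → F = CL·Css·τ / D.
F = 36 × 19 × 6 / 6220 = 0.660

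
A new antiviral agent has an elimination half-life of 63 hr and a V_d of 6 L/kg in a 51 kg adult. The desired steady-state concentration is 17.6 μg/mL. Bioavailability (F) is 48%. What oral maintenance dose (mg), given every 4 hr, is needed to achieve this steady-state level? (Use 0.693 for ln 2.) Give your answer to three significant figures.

494 mg

Vd(total) = 51 kg × 6 L/kg = 306.0 L
CL = ln 2 · Vd / t½ = 0.693 × 306.0 / 63 = 3.366 L/h
D = CL × Css × τ / F = 3.366 × 17.6 × 4 / 0.48 = 493.7 mg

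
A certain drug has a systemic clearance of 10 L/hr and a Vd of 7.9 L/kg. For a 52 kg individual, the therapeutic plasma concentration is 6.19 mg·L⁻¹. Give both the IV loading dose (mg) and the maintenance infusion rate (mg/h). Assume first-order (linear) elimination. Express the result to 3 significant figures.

(a) 2540 mg; (b) 61.9 mg/h

Vd(total) = 52 kg × 7.9 L/kg = 410.8 L
Loading dose = Vd × C = 410.8 × 6.19 = 2543 mg
Maintenance: replace elimination → rate = CL × Css = 10.00 × 6.19 = 61.90 mg/h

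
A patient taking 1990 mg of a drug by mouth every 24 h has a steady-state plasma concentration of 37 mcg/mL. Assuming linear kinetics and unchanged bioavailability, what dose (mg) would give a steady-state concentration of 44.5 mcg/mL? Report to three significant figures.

2390 mg

For first-order elimination, Css ∝ F·D/(CL·τ); F and CL are unchanged, so Css ∝ D/τ.
D₂ = D₁ × (Css,target / Css,current) = 1990 × 44.5/37 = 2393 mg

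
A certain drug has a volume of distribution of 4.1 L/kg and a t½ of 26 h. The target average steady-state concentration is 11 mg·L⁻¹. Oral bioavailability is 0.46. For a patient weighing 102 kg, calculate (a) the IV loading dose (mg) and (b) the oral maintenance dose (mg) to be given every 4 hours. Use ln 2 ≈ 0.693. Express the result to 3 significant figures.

(a) 4600 mg; (b) 1070 mg

Vd = 4.1 L/kg × 102 kg = 418.2 L
LD = Vd × C = 418.2 × 11 = 4600 mg
CL = 0.693 × Vd / t½ = 0.693 × 418.2 / 26 = 11.15 L/h
D = CL × Css × τ / F = 11.15 × 11 × 4 / 0.46 = 1067 mg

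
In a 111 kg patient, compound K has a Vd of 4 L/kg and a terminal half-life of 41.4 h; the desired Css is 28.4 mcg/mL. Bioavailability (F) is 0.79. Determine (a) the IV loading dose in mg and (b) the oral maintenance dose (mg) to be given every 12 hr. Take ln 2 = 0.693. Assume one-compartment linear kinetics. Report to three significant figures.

(a) 12600 mg; (b) 3210 mg

Vd(total) = 111 kg × 4 L/kg = 444.0 L
LD = Vd × C = 444.0 × 28.4 = 12610 mg
CL = 0.693 × Vd / t½ = 0.693 × 444.0 / 41.4 = 7.432 L/h
D = CL × Css × τ / F = 7.432 × 28.4 × 12 / 0.79 = 3206 mg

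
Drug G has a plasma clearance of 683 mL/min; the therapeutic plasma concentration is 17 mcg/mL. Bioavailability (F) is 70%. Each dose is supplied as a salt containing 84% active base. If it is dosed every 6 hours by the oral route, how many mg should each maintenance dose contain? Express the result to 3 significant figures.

7110 mg

CL = 683 mL/min × 60/1000 = 40.98 L/h
At steady state, dose per interval replaces the amount cleared in that interval: F·S·D/τ = CL·Css.
D = CL × Css × τ / F / S = 40.98 × 17 × 6 / 0.7 / 0.84 = 7109 mg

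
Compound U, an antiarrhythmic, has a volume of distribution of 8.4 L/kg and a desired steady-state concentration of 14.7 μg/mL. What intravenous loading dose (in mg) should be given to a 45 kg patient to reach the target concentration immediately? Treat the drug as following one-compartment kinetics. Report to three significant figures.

Total Vd = 8.4 × 45 = 378.0 L
LD = Vd × C = 378.0 × 14.70 = 5557 mg

5560 mg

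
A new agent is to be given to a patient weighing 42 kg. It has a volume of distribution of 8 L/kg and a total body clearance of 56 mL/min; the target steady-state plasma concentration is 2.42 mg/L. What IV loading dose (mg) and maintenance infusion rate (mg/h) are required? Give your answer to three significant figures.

(a) 813 mg; (b) 8.13 mg/h

Vd = 8 L/kg × 42 kg = 336.0 L
Loading dose = Vd × C = 336.0 × 2.42 = 813.1 mg
CL = 56 mL/min × 60/1000 = 3.360 L/h
Maintenance: replace elimination → rate = CL × Css = 3.360 × 2.42 = 8.131 mg/h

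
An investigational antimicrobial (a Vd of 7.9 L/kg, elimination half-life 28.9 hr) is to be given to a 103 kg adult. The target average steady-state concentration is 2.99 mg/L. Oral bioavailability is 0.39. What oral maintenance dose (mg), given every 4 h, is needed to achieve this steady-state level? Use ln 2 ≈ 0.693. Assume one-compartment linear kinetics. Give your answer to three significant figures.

Vd(total) = 103 kg × 7.9 L/kg = 813.7 L
CL = 0.693 × Vd / t½ = 0.693 × 813.7 / 28.9 = 19.51 L/h
D = CL × Css × τ / F = 19.51 × 2.99 × 4 / 0.39 = 598.3 mg

598 mg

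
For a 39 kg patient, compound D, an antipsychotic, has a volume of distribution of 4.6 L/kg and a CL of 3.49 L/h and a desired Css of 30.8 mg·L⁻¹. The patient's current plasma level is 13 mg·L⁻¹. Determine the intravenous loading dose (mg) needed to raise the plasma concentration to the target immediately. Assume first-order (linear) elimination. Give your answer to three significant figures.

Vd(total) = 39 kg × 4.6 L/kg = 179.4 L
Concentration deficit ΔC = 30.8 − 13 = 17.80 mg/L
LD = Vd × ΔC = 179.4 × 17.80 = 3193 mg

3190 mg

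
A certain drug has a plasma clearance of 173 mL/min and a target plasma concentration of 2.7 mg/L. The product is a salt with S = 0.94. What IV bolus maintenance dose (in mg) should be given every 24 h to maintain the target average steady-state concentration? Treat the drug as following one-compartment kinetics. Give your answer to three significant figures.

716 mg

Convert clearance: 173 mL/min × 60 min/h ÷ 1000 mL/L = 10.38 L/h
At steady state, dose per interval replaces the amount cleared in that interval: S·D/τ = CL·Css.
D = CL × Css × τ / S = 10.38 × 2.7 × 24 / 0.94 = 715.6 mg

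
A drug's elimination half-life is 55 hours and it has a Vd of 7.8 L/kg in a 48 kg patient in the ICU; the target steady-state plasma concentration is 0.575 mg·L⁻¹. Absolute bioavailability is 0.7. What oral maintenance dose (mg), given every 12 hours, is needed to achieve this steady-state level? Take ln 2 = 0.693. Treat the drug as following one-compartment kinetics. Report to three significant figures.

46.5 mg

Vd(total) = 48 kg × 7.8 L/kg = 374.4 L
CL = 0.693 × Vd / t½ = 0.693 × 374.4 / 55 = 4.717 L/h
D = CL × Css × τ / F = 4.717 × 0.575 × 12 / 0.7 = 46.50 mg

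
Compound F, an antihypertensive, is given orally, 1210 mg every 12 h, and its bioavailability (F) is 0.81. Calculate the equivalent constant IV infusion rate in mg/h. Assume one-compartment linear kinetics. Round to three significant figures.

Equivalent systemic input: infusion rate = F·D/τ.
Rate = 0.81 × 1210 / 12 = 81.68 mg/h

81.7 mg/h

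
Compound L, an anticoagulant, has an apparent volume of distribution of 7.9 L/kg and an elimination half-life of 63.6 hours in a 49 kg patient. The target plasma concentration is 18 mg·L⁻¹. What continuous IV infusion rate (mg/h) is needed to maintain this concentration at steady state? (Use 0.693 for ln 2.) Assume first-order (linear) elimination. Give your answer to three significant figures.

75.9 mg/h

Vd = 7.9 L/kg × 49 kg = 387.1 L
CL = ln 2 · Vd / t½ = 0.693 × 387.1 / 63.6 = 4.218 L/h
Infusion rate = CL × Css = 4.218 × 18 = 75.92 mg/h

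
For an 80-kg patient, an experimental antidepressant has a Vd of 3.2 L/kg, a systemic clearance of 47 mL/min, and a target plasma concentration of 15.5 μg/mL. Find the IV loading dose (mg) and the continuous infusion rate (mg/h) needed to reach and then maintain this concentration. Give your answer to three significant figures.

Vd = 3.2 L/kg × 80 kg = 256.0 L
Loading dose = Vd × C = 256.0 × 15.5 = 3968 mg
Convert clearance: 47 mL/min × 60 min/h ÷ 1000 mL/L = 2.820 L/h
Maintenance: replace elimination → rate = CL × Css = 2.820 × 15.5 = 43.71 mg/h

(a) 3970 mg; (b) 43.7 mg/h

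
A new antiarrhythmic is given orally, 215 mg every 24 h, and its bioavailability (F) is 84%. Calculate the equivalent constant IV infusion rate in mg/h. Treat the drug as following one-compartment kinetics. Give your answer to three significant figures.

7.53 mg/h

Equivalent systemic input: infusion rate = F·D/τ.
Rate = 0.84 × 215 / 24 = 7.525 mg/h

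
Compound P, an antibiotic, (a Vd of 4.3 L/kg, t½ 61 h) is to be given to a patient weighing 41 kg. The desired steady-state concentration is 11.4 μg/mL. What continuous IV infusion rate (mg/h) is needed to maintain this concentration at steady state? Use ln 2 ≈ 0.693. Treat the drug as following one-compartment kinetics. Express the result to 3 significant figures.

22.8 mg/h

Total Vd = 4.3 × 41 = 176.3 L
k = 0.693/61 = 0.01136 h⁻¹, so CL = k·Vd = 0.01136 × 176.3 = 2.003 L/h
Infusion rate = CL × Css = 2.003 × 11.4 = 22.83 mg/h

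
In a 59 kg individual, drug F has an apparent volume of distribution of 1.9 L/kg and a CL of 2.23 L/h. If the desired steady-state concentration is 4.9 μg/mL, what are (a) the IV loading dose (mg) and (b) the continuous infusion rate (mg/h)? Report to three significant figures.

Vd = 1.9 L/kg × 59 kg = 112.1 L
LD = Vd · C_target = 112.1 × 4.9 = 549.3 mg
Maintenance infusion rate = CL × Css = 2.230 × 4.9 = 10.93 mg/h

(a) 549 mg; (b) 10.9 mg/h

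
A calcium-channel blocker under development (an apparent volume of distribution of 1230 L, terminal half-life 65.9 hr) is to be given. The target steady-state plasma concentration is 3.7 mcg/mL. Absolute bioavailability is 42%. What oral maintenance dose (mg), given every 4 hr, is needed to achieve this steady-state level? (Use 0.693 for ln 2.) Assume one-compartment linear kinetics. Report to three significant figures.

456 mg

k = 0.693/65.9 = 0.01052 h⁻¹, so CL = k·Vd = 0.01052 × 1230 = 12.94 L/h
D = CL × Css × τ / F = 12.94 × 3.7 × 4 / 0.42 = 456.0 mg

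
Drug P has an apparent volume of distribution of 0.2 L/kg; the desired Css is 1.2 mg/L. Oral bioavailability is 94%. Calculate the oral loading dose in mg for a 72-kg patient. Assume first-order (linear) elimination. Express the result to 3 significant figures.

Vd = 0.2 L/kg × 72 kg = 14.40 L
The loading dose fills Vd to the target concentration.
LD = Vd × C / F = 14.40 × 1.200 / 0.94 = 18.38 mg

18.4 mg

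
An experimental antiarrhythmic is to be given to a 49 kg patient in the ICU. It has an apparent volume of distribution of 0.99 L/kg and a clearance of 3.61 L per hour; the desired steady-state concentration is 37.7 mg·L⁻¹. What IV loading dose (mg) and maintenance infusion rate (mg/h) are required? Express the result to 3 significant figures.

Total Vd = 0.99 × 49 = 48.51 L
LD = Vd · C_target = 48.51 × 37.7 = 1829 mg
Maintenance: replace elimination → rate = CL × Css = 3.610 × 37.7 = 136.1 mg/h

(a) 1830 mg; (b) 136 mg/h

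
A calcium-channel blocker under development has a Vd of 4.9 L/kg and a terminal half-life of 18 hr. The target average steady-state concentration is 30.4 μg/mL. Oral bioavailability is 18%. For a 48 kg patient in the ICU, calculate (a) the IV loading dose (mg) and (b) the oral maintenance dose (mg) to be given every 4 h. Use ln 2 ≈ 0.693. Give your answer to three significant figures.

(a) 7150 mg; (b) 6120 mg

Vd = 4.9 L/kg × 48 kg = 235.2 L
LD = Vd × C = 235.2 × 30.4 = 7150 mg
CL = 0.693 × Vd / t½ = 0.693 × 235.2 / 18 = 9.055 L/h
D = CL × Css × τ / F = 9.055 × 30.4 × 4 / 0.18 = 6117 mg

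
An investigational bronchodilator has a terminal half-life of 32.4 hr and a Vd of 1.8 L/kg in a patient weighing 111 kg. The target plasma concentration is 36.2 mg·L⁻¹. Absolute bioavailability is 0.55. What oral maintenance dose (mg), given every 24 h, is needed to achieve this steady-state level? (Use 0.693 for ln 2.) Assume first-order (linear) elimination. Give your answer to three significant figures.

Vd(total) = 111 kg × 1.8 L/kg = 199.8 L
k = 0.693/32.4 = 0.02139 h⁻¹, so CL = k·Vd = 0.02139 × 199.8 = 4.274 L/h
D = CL × Css × τ / F = 4.274 × 36.2 × 24 / 0.55 = 6751 mg

6750 mg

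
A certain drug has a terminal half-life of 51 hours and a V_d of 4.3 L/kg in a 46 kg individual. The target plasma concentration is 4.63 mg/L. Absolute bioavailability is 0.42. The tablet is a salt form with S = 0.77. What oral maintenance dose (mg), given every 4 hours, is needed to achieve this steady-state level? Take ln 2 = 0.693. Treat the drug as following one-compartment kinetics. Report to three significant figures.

Vd(total) = 46 kg × 4.3 L/kg = 197.8 L
k = 0.693/51 = 0.01359 h⁻¹, so CL = k·Vd = 0.01359 × 197.8 = 2.688 L/h
D = CL × Css × τ / F / S = 2.688 × 4.63 × 4 / 0.42 / 0.77 = 153.9 mg

154 mg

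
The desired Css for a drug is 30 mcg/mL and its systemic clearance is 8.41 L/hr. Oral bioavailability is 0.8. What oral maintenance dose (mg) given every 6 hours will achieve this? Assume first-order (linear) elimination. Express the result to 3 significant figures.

1890 mg

D = CL × Css × τ / F = 8.410 × 30 × 6 / 0.8 = 1892 mg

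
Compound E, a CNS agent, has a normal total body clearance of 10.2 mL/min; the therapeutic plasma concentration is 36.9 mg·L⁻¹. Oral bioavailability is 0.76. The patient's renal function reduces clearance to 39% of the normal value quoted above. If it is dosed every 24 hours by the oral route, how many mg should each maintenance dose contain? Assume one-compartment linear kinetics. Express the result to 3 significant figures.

CL = 10.2 mL/min = 10.2 × 0.06 = 0.6120 L/h
Patient clearance = 0.39 × 0.6120 = 0.2387 L/h
At steady state, dose per interval replaces the amount cleared in that interval: F·D/τ = CL·Css.
D = CL × Css × τ / F = 0.2387 × 36.9 × 24 / 0.76 = 278.1 mg

278 mg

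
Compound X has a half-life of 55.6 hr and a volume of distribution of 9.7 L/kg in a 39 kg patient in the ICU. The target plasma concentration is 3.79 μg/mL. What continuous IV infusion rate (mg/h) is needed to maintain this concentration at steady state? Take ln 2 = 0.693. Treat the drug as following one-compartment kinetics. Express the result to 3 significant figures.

17.9 mg/h

Vd = 9.7 L/kg × 39 kg = 378.3 L
CL = 0.693 × Vd / t½ = 0.693 × 378.3 / 55.6 = 4.715 L/h
Infusion rate = CL × Css = 4.715 × 3.79 = 17.87 mg/h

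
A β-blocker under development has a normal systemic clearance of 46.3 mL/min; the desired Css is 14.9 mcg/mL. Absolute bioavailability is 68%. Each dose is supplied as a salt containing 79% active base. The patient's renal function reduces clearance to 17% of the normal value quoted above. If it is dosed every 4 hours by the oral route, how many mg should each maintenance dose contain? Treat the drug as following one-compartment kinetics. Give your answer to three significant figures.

52.4 mg

CL = 46.3 mL/min × 60/1000 = 2.778 L/h
Patient clearance = 0.17 × 2.778 = 0.4723 L/h
At steady state, dose per interval replaces the amount cleared in that interval: F·S·D/τ = CL·Css.
D = CL × Css × τ / F / S = 0.4723 × 14.9 × 4 / 0.68 / 0.79 = 52.40 mg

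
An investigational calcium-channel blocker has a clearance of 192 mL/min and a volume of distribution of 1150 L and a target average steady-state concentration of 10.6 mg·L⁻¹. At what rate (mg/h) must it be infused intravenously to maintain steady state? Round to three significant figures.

122 mg/h

Convert clearance: 192 mL/min × 60 min/h ÷ 1000 mL/L = 11.52 L/h
Maintenance depends on clearance, not Vd — rate in must match rate out.
Rate = CL × Css = 11.52 × 10.6 = 122.1 mg/h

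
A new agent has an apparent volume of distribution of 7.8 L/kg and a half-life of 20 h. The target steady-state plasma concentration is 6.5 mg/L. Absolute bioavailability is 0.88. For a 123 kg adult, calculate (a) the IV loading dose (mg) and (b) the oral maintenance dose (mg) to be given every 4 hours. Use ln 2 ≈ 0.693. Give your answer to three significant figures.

Vd(total) = 123 kg × 7.8 L/kg = 959.4 L
LD = Vd × C = 959.4 × 6.5 = 6236 mg
CL = 0.693 × Vd / t½ = 0.693 × 959.4 / 20 = 33.24 L/h
D = CL × Css × τ / F = 33.24 × 6.5 × 4 / 0.88 = 982.1 mg

(a) 6240 mg; (b) 982 mg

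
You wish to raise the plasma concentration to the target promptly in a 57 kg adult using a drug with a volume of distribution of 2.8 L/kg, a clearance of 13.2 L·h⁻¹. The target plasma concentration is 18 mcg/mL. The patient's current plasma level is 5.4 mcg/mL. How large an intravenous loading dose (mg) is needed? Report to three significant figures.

Vd = 2.8 L/kg × 57 kg = 159.6 L
Concentration deficit ΔC = 18 − 5.4 = 12.60 mg/L
LD = Vd × ΔC = 159.6 × 12.60 = 2011 mg

2010 mg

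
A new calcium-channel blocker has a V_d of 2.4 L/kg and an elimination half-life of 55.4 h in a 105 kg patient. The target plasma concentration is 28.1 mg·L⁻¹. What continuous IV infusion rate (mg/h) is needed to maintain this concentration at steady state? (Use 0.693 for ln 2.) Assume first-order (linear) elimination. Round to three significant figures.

Vd = 2.4 L/kg × 105 kg = 252.0 L
CL = ln 2 · Vd / t½ = 0.693 × 252.0 / 55.4 = 3.152 L/h
Infusion rate = CL × Css = 3.152 × 28.1 = 88.57 mg/h

88.6 mg/h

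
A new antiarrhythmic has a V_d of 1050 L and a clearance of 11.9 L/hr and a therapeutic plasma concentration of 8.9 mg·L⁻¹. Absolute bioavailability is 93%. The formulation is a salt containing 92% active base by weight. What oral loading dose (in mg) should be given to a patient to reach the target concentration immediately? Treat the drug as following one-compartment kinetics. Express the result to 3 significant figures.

LD = Vd × C / F / S = 1050 × 8.900 / 0.93 / 0.92 = 10920 mg

10900 mg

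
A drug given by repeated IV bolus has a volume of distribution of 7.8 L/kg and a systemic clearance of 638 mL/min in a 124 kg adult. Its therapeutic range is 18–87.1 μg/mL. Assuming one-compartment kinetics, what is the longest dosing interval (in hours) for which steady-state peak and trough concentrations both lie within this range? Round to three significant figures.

Total Vd = 7.8 × 124 = 967.2 L
Convert clearance: 638 mL/min × 60 min/h ÷ 1000 mL/L = 38.28 L/h
k = CL / Vd = 38.28 / 967.2 = 0.03958 h⁻¹
Between IV bolus doses, concentration decays as C = C₀·e^(−kτ), so C_peak/C_trough = e^(kτ).
τ_max = ln(C_peak/C_trough) / k = ln(87.1/18) / 0.03958 = 1.577 / 0.03958 = 39.84 h

39.8 h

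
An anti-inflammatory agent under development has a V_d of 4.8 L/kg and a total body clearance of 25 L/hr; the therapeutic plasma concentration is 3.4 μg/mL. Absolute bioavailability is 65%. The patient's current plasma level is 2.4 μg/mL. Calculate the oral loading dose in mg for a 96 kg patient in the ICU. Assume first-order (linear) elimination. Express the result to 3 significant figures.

709 mg

Vd = 4.8 L/kg × 96 kg = 460.8 L
LD is governed by Vd — clearance does not enter the loading-dose calculation.
Concentration deficit ΔC = 3.4 − 2.4 = 1.000 mg/L
LD = Vd × ΔC / F = 460.8 × 1.000 / 0.65 = 708.9 mg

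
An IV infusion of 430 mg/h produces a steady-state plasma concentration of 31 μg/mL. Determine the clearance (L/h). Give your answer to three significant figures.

At steady state, infusion rate = CL × Css, so CL = rate / Css.
CL = 430 / 31 = 13.87 L/h

13.9 L/h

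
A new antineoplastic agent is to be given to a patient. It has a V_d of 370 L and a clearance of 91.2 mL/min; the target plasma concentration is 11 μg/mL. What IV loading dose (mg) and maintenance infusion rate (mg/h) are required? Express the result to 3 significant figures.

Loading dose = Vd × C = 370.0 × 11 = 4070 mg
CL = 91.2 mL/min × 60/1000 = 5.472 L/h
Infusion rate = 5.472 L/h × 11 mg/L = 60.19 mg/h

(a) 4070 mg; (b) 60.2 mg/h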